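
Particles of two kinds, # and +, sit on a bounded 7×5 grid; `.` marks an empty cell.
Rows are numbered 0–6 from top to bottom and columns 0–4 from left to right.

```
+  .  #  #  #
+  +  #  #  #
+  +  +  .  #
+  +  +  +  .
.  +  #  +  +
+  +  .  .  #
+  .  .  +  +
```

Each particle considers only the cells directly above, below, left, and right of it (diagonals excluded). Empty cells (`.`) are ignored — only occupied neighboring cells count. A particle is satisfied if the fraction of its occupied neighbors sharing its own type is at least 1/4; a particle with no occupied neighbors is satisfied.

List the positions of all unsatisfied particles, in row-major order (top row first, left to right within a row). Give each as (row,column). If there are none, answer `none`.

(4,2), (5,4)

(0,0)+ 1/1 ok
(0,2)# 2/2 ok
(0,3)# 3/3 ok
(0,4)# 2/2 ok
(1,0)+ 3/3 ok
(1,1)+ 2/3 ok
(1,2)# 2/4 ok
(1,3)# 3/3 ok
(1,4)# 3/3 ok
(2,0)+ 3/3 ok
(2,1)+ 4/4 ok
(2,2)+ 2/3 ok
(2,4)# 1/1 ok
(3,0)+ 2/2 ok
(3,1)+ 4/4 ok
(3,2)+ 3/4 ok
(3,3)+ 2/2 ok
(4,1)+ 2/3 ok
(4,2)# 0/3 unhappy
(4,3)+ 2/3 ok
(4,4)+ 1/2 ok
(5,0)+ 2/2 ok
(5,1)+ 2/2 ok
(5,4)# 0/2 unhappy
(6,0)+ 1/1 ok
(6,3)+ 1/1 ok
(6,4)+ 1/2 ok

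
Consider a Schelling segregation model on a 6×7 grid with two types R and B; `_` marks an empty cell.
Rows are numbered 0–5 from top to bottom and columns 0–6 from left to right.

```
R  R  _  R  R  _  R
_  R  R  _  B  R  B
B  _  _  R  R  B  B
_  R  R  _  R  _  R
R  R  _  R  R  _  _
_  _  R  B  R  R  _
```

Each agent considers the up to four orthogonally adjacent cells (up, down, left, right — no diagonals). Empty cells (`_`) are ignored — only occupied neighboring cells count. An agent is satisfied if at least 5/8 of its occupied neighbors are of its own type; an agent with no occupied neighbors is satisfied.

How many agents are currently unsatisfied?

11

Row 0: (0,0)R 1/1 ✓ · (0,1)R 2/2 ✓ · (0,3)R 1/1 ✓ · (0,4)R 1/2 ✗ · (0,6)R 0/1 ✗
Row 1: (1,1)R 2/2 ✓ · (1,2)R 1/1 ✓ · (1,4)B 0/3 ✗ · (1,5)R 0/3 ✗ · (1,6)B 1/3 ✗
Row 2: (2,0)B 0/0 ✓ · (2,3)R 1/1 ✓ · (2,4)R 2/4 ✗ · (2,5)B 1/3 ✗ · (2,6)B 2/3 ✓
Row 3: (3,1)R 2/2 ✓ · (3,2)R 1/1 ✓ · (3,4)R 2/2 ✓ · (3,6)R 0/1 ✗
Row 4: (4,0)R 1/1 ✓ · (4,1)R 2/2 ✓ · (4,3)R 1/2 ✗ · (4,4)R 3/3 ✓
Row 5: (5,2)R 0/1 ✗ · (5,3)B 0/3 ✗ · (5,4)R 2/3 ✓ · (5,5)R 1/1 ✓
Unsatisfied: (0,4), (0,6), (1,4), (1,5), (1,6), (2,4), (2,5), (3,6), (4,3), (5,2), (5,3) — 11 in total.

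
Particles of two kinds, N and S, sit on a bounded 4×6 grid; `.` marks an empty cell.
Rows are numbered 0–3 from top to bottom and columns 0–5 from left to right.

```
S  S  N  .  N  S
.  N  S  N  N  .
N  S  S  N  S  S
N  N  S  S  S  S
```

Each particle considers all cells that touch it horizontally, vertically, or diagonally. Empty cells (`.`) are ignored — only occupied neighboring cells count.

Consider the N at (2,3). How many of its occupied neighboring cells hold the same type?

Occupied neighbors of (2,3): (1,2)=S, (1,3)=N, (1,4)=N, (2,2)=S, (2,4)=S, (3,2)=S, (3,3)=S, (3,4)=S.
Same type (N): 2 of 8.

2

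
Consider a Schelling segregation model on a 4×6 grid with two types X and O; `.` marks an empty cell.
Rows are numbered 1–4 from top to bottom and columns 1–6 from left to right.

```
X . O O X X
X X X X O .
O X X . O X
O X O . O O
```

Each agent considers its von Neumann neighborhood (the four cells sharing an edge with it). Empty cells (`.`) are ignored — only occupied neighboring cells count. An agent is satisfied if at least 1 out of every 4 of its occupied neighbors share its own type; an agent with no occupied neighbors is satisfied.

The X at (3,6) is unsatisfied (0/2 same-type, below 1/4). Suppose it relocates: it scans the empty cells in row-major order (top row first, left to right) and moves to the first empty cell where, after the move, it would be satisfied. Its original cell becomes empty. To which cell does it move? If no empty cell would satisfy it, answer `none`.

Vacating (3,6). Empty cells in order:
  (1,2): 2/3 same-type → satisfied — stop here.

(1,2)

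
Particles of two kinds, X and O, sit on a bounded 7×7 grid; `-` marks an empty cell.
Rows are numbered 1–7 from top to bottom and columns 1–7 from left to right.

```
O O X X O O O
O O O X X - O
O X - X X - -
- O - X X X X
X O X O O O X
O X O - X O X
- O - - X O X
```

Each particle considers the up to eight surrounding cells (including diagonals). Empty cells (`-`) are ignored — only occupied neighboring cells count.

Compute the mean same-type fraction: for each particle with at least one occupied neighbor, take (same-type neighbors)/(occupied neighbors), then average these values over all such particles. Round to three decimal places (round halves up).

0.542

(1,1)O 3/3
(1,2)O 4/5
(1,3)X 2/5
(1,4)X 3/5
(1,5)O 1/4
(1,6)O 3/4
(1,7)O 2/2
(2,1)O 4/5
(2,2)O 5/7
(2,3)O 2/7
(2,4)X 5/7
(2,5)X 4/6
(2,7)O 2/2
(3,1)O 3/4
(3,2)X 0/5
(3,4)X 5/6
(3,5)X 6/6
(4,2)O 2/5
(4,4)X 4/6
(4,5)X 4/7
(4,6)X 4/6
(4,7)X 2/3
(5,1)X 1/4
(5,2)O 3/6
(5,3)X 2/6
(5,4)O 2/6
(5,5)O 3/7
(5,6)O 2/8
(5,7)X 3/5
(6,1)O 2/4
(6,2)X 2/6
(6,3)O 3/5
(6,5)X 1/6
(6,6)O 3/8
(6,7)X 2/5
(7,2)O 2/3
(7,5)X 1/3
(7,6)O 1/5
(7,7)X 1/3
Sum over 39 particles: 3/3 + 4/5 + 2/5 + 3/5 + 1/4 + 3/4 + 2/2 + 4/5 + 5/7 + 2/7 + 5/7 + 4/6 + 2/2 + 3/4 + 0/5 + 5/6 + 6/6 + 2/5 + 4/6 + 4/7 + 4/6 + 2/3 + 1/4 + 3/6 + 2/6 + 2/6 + 3/7 + 2/8 + 3/5 + 2/4 + 2/6 + 3/5 + 1/6 + 3/8 + 2/5 + 2/3 + 1/3 + 1/5 + 1/3 = 5919/280; mean = 5919/280 ÷ 39 = 1973/3640 = 0.542032… → 0.542.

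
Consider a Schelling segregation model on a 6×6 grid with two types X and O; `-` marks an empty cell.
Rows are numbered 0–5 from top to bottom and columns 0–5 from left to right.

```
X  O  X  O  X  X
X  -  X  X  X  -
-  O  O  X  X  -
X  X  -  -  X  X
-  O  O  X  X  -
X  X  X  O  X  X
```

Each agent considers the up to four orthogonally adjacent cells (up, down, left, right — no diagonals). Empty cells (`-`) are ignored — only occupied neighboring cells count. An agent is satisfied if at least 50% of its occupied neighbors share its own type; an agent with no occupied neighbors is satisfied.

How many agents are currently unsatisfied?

10

Row 0: (0,0)X 1/2 ok · (0,1)O 0/2 unhappy · (0,2)X 1/3 unhappy · (0,3)O 0/3 unhappy · (0,4)X 2/3 ok · (0,5)X 1/1 ok
Row 1: (1,0)X 1/1 ok · (1,2)X 2/3 ok · (1,3)X 3/4 ok · (1,4)X 3/3 ok
Row 2: (2,1)O 1/2 ok · (2,2)O 1/3 unhappy · (2,3)X 2/3 ok · (2,4)X 3/3 ok
Row 3: (3,0)X 1/1 ok · (3,1)X 1/3 unhappy · (3,4)X 3/3 ok · (3,5)X 1/1 ok
Row 4: (4,1)O 1/3 unhappy · (4,2)O 1/3 unhappy · (4,3)X 1/3 unhappy · (4,4)X 3/3 ok
Row 5: (5,0)X 1/1 ok · (5,1)X 2/3 ok · (5,2)X 1/3 unhappy · (5,3)O 0/3 unhappy · (5,4)X 2/3 ok · (5,5)X 1/1 ok
Unsatisfied: (0,1), (0,2), (0,3), (2,2), (3,1), (4,1), (4,2), (4,3), (5,2), (5,3) — 10 in total.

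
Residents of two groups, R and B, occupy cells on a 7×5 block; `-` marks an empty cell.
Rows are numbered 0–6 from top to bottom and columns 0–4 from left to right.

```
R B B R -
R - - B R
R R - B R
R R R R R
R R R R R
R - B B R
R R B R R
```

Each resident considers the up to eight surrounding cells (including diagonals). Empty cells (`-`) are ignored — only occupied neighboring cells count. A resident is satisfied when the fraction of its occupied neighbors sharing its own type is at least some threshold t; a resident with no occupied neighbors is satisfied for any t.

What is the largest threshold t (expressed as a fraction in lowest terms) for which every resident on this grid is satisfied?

1/6

(0,0)R 1/2
(0,1)B 1/3
(0,2)B 2/3
(0,3)R 1/3
(1,0)R 3/4
(1,3)B 2/5
(1,4)R 2/4
(2,0)R 4/4
(2,1)R 5/5
(2,3)B 1/6
(2,4)R 3/5
(3,0)R 5/5
(3,1)R 7/7
(3,2)R 6/7
(3,3)R 6/7
(3,4)R 4/5
(4,0)R 4/4
(4,1)R 6/7
(4,2)R 5/7
(4,3)R 6/8
(4,4)R 4/5
(5,0)R 4/4
(5,2)B 2/7
(5,3)B 2/8
(5,4)R 4/5
(6,0)R 2/2
(6,1)R 2/4
(6,2)B 2/4
(6,3)R 2/5
(6,4)R 2/3
The smallest same-type fraction is 1/6 at (2,3), which reduces to 1/6. Any threshold above that leaves this resident unsatisfied.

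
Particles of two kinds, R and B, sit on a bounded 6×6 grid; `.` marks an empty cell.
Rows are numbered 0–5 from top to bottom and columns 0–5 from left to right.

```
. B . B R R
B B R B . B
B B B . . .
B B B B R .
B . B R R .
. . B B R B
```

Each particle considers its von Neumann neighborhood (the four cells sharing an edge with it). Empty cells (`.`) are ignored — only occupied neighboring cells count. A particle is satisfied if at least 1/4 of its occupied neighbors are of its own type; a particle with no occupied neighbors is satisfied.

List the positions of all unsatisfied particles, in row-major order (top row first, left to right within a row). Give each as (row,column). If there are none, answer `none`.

Row 0: (0,1)B 1/1 ok · (0,3)B 1/2 ok · (0,4)R 1/2 ok · (0,5)R 1/2 ok
Row 1: (1,0)B 2/2 ok · (1,1)B 3/4 ok · (1,2)R 0/3 unhappy · (1,3)B 1/2 ok · (1,5)B 0/1 unhappy
Row 2: (2,0)B 3/3 ok · (2,1)B 4/4 ok · (2,2)B 2/3 ok
Row 3: (3,0)B 3/3 ok · (3,1)B 3/3 ok · (3,2)B 4/4 ok · (3,3)B 1/3 ok · (3,4)R 1/2 ok
Row 4: (4,0)B 1/1 ok · (4,2)B 2/3 ok · (4,3)R 1/4 ok · (4,4)R 3/3 ok
Row 5: (5,2)B 2/2 ok · (5,3)B 1/3 ok · (5,4)R 1/3 ok · (5,5)B 0/1 unhappy

(1,2), (1,5), (5,5)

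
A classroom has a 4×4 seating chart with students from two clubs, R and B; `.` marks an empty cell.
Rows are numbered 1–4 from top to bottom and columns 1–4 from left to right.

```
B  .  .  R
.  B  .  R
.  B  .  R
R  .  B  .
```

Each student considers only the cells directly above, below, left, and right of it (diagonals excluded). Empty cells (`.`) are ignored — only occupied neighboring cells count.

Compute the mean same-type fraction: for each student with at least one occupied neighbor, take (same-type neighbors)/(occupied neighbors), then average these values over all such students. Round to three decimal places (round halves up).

1.000

(1,1)B — no occupied neighbors
(1,4)R 1/1
(2,2)B 1/1
(2,4)R 2/2
(3,2)B 1/1
(3,4)R 1/1
(4,1)R — no occupied neighbors
(4,3)B — no occupied neighbors
Sum over 5 students: 1/1 + 1/1 + 2/2 + 1/1 + 1/1 = 5; mean = 5 ÷ 5 = 1 = 1.0 → 1.000.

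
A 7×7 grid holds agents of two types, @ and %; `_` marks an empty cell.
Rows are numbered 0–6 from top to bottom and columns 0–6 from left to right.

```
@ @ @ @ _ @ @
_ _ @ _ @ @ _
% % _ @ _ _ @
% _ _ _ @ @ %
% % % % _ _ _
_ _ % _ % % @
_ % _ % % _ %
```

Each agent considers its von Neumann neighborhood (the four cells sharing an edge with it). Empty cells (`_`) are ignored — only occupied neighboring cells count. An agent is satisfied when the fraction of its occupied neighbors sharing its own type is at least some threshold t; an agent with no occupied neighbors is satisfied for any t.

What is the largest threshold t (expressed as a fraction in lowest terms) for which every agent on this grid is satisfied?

0/1

(0,0)@ 1/1
(0,1)@ 2/2
(0,2)@ 3/3
(0,3)@ 1/1
(0,5)@ 2/2
(0,6)@ 1/1
(1,2)@ 1/1
(1,4)@ 1/1
(1,5)@ 2/2
(2,0)% 2/2
(2,1)% 1/1
(2,3)@ — no occupied neighbors
(2,6)@ 0/1
(3,0)% 2/2
(3,4)@ 1/1
(3,5)@ 1/2
(3,6)% 0/2
(4,0)% 2/2
(4,1)% 2/2
(4,2)% 3/3
(4,3)% 1/1
(5,2)% 1/1
(5,4)% 2/2
(5,5)% 1/2
(5,6)@ 0/2
(6,1)% — no occupied neighbors
(6,3)% 1/1
(6,4)% 2/2
(6,6)% 0/1
The smallest same-type fraction is 0/1 at (2,6), which reduces to 0/1. Any threshold above that leaves this agent unsatisfied.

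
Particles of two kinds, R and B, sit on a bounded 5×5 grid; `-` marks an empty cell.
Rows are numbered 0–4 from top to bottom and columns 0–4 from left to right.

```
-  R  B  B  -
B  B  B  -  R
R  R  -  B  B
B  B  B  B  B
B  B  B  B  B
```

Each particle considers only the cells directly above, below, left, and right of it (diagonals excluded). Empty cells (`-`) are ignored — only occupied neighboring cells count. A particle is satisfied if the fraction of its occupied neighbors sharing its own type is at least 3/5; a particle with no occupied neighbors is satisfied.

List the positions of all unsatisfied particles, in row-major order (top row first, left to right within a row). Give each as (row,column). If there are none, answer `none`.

(0,1), (1,0), (1,1), (1,4), (2,0), (2,1)

Row 0: (0,1)R 0/2 not · (0,2)B 2/3 satisfied · (0,3)B 1/1 satisfied
Row 1: (1,0)B 1/2 not · (1,1)B 2/4 not · (1,2)B 2/2 satisfied · (1,4)R 0/1 not
Row 2: (2,0)R 1/3 not · (2,1)R 1/3 not · (2,3)B 2/2 satisfied · (2,4)B 2/3 satisfied
Row 3: (3,0)B 2/3 satisfied · (3,1)B 3/4 satisfied · (3,2)B 3/3 satisfied · (3,3)B 4/4 satisfied · (3,4)B 3/3 satisfied
Row 4: (4,0)B 2/2 satisfied · (4,1)B 3/3 satisfied · (4,2)B 3/3 satisfied · (4,3)B 3/3 satisfied · (4,4)B 2/2 satisfied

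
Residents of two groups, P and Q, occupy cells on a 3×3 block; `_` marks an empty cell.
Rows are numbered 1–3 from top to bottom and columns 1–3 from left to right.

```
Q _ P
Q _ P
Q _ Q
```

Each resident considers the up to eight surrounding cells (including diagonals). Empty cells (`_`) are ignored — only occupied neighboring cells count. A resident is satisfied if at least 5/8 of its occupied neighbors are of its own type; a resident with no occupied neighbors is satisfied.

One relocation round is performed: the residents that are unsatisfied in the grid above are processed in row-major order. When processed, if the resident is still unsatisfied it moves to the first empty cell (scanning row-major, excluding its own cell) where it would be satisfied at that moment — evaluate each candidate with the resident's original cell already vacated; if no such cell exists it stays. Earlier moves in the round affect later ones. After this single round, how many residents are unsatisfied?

Initially unsatisfied (in order): (2,3), (3,3).
  (2,3): no empty cell satisfies it; stays.
  (3,3) → (3,2).
Resulting grid:
Q _ P
Q _ P
Q Q _
Unsatisfied now: (2,3).

1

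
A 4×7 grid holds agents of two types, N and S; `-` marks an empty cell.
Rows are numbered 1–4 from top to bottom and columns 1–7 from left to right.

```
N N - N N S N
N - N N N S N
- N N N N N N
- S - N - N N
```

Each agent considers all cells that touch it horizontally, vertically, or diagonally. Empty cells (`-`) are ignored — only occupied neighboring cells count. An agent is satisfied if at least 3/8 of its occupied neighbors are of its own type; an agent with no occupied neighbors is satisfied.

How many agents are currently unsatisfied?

(1,1)N 2/2 ok
(1,2)N 3/3 ok
(1,4)N 4/4 ok
(1,5)N 3/5 ok
(1,6)S 1/5 unhappy
(1,7)N 1/3 unhappy
(2,1)N 3/3 ok
(2,3)N 6/6 ok
(2,4)N 7/7 ok
(2,5)N 6/8 ok
(2,6)S 1/8 unhappy
(2,7)N 3/5 ok
(3,2)N 3/4 ok
(3,3)N 5/6 ok
(3,4)N 6/6 ok
(3,5)N 6/7 ok
(3,6)N 6/7 ok
(3,7)N 4/5 ok
(4,2)S 0/2 unhappy
(4,4)N 3/3 ok
(4,6)N 4/4 ok
(4,7)N 3/3 ok
Unsatisfied: (1,6), (1,7), (2,6), (4,2) — 4 in total.

4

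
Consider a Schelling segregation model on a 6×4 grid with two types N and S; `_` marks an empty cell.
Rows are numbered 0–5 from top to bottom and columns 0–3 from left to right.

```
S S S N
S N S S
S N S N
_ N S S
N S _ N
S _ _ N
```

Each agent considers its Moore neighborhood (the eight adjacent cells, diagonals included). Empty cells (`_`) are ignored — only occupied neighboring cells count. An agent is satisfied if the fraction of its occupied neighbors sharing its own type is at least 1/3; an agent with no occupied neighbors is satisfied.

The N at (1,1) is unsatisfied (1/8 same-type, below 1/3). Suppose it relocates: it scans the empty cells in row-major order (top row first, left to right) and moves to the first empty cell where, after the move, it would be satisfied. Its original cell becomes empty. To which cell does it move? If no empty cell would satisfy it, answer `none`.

Vacating (1,1). Empty cells in order:
  (3,0): 3/5 same-type → satisfied — stop here.

(3,0)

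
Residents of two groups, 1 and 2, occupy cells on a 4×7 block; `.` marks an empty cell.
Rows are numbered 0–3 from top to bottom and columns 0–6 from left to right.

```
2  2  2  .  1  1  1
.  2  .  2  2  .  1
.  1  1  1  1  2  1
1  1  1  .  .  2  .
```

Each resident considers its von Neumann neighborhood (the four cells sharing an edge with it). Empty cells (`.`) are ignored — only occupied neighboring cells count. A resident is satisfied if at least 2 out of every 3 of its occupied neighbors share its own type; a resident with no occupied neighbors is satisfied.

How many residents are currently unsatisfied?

7

(0,0)2 1/1 ok
(0,1)2 3/3 ok
(0,2)2 1/1 ok
(0,4)1 1/2 unhappy
(0,5)1 2/2 ok
(0,6)1 2/2 ok
(1,1)2 1/2 unhappy
(1,3)2 1/2 unhappy
(1,4)2 1/3 unhappy
(1,6)1 2/2 ok
(2,1)1 2/3 ok
(2,2)1 3/3 ok
(2,3)1 2/3 ok
(2,4)1 1/3 unhappy
(2,5)2 1/3 unhappy
(2,6)1 1/2 unhappy
(3,0)1 1/1 ok
(3,1)1 3/3 ok
(3,2)1 2/2 ok
(3,5)2 1/1 ok
Unsatisfied: (0,4), (1,1), (1,3), (1,4), (2,4), (2,5), (2,6) — 7 in total.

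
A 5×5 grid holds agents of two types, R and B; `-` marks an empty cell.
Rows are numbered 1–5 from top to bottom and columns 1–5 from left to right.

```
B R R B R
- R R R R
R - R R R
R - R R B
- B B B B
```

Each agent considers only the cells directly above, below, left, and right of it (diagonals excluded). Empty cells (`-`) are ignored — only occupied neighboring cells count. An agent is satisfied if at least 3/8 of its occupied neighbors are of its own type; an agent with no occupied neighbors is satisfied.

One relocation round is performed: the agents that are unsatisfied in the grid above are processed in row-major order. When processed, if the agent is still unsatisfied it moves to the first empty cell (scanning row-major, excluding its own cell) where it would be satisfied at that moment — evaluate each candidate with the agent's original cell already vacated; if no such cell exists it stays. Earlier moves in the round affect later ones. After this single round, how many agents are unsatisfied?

Initially unsatisfied (in order): (1,1), (1,4), (4,5).
  (1,1) → (5,1).
  (1,4): no empty cell satisfies it; stays.
  (4,5): no empty cell satisfies it; stays.
Resulting grid:
- R R B R
- R R R R
R - R R R
R - R R B
B B B B B
Unsatisfied now: (1,4), (4,5).

2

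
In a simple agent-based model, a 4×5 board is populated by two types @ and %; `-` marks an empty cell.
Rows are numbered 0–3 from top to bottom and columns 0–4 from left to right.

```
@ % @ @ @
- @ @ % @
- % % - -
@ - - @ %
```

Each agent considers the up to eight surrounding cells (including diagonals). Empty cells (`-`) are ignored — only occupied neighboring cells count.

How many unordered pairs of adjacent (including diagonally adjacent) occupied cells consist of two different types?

16

Scan each occupied cell's neighbors to the right and below (and the two forward diagonals) so each pair is counted once.
Row 0: @(0,0)–%(0,1)≠ @(0,0)–@(1,1)= %(0,1)–@(0,2)≠ %(0,1)–@(1,1)≠ %(0,1)–@(1,2)≠ @(0,2)–@(0,3)= @(0,2)–@(1,2)= @(0,2)–%(1,3)≠ @(0,2)–@(1,1)= @(0,3)–@(0,4)= @(0,3)–%(1,3)≠ @(0,3)–@(1,4)= @(0,3)–@(1,2)= @(0,4)–@(1,4)= @(0,4)–%(1,3)≠  → 7/15 unlike.
Row 1: @(1,1)–@(1,2)= @(1,1)–%(2,1)≠ @(1,1)–%(2,2)≠ @(1,2)–%(1,3)≠ @(1,2)–%(2,2)≠ @(1,2)–%(2,1)≠ %(1,3)–@(1,4)≠ %(1,3)–%(2,2)=  → 6/8 unlike.
Row 2: %(2,1)–%(2,2)= %(2,1)–@(3,0)≠ %(2,2)–@(3,3)≠  → 2/3 unlike.
Row 3: @(3,3)–%(3,4)≠  → 1/1 unlike.
Total adjacent occupied pairs: 27; unlike-type pairs: 16.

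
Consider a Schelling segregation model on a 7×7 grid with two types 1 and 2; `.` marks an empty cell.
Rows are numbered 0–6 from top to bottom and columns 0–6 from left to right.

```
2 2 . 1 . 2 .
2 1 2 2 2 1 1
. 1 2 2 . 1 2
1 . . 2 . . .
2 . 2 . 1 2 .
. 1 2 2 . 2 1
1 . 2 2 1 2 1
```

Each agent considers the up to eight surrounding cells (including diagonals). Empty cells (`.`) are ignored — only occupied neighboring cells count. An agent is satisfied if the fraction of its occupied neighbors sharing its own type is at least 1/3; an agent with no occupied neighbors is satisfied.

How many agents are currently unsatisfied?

(0,0)2 2/3 satisfied
(0,1)2 3/4 satisfied
(0,3)1 0/3 not
(0,5)2 1/3 satisfied
(1,0)2 2/4 satisfied
(1,1)1 1/6 not
(1,2)2 4/7 satisfied
(1,3)2 4/5 satisfied
(1,4)2 3/6 satisfied
(1,5)1 2/5 satisfied
(1,6)1 2/4 satisfied
(2,1)1 2/5 satisfied
(2,2)2 4/6 satisfied
(2,3)2 5/5 satisfied
(2,5)1 2/4 satisfied
(2,6)2 0/3 not
(3,0)1 1/2 satisfied
(3,3)2 3/4 satisfied
(4,0)2 0/2 not
(4,2)2 3/4 satisfied
(4,4)1 0/4 not
(4,5)2 1/3 satisfied
(5,1)1 1/5 not
(5,2)2 4/5 satisfied
(5,3)2 4/6 satisfied
(5,5)2 2/6 satisfied
(5,6)1 1/4 not
(6,0)1 1/1 satisfied
(6,2)2 3/4 satisfied
(6,3)2 3/4 satisfied
(6,4)1 0/4 not
(6,5)2 1/4 not
(6,6)1 1/3 satisfied
Unsatisfied: (0,3), (1,1), (2,6), (4,0), (4,4), (5,1), (5,6), (6,4), (6,5) — 9 in total.

9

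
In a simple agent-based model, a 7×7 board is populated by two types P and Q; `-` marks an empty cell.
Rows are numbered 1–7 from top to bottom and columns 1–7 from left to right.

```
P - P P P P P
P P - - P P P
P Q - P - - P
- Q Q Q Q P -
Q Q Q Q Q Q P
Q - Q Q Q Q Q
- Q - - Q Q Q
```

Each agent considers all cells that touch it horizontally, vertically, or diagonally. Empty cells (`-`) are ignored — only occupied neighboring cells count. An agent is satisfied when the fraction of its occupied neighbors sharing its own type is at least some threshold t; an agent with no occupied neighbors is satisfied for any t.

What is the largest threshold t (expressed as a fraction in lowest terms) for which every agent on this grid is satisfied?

1/4

Row 1: (1,1)P 2/2 · (1,3)P 2/2 · (1,4)P 3/3 · (1,5)P 4/4 · (1,6)P 5/5 · (1,7)P 3/3
Row 2: (2,1)P 3/4 · (2,2)P 4/5 · (2,5)P 5/5 · (2,6)P 6/6 · (2,7)P 4/4
Row 3: (3,1)P 2/4 · (3,2)Q 2/5 · (3,4)P 1/4 · (3,7)P 3/3
Row 4: (4,2)Q 5/6 · (4,3)Q 6/7 · (4,4)Q 5/6 · (4,5)Q 4/6 · (4,6)P 2/5
Row 5: (5,1)Q 3/3 · (5,2)Q 6/6 · (5,3)Q 7/7 · (5,4)Q 8/8 · (5,5)Q 7/8 · (5,6)Q 5/7 · (5,7)P 1/4
Row 6: (6,1)Q 3/3 · (6,3)Q 5/5 · (6,4)Q 6/6 · (6,5)Q 7/7 · (6,6)Q 7/8 · (6,7)Q 4/5
Row 7: (7,2)Q 2/2 · (7,5)Q 4/4 · (7,6)Q 5/5 · (7,7)Q 3/3
The smallest same-type fraction is 1/4 at (3,4), which reduces to 1/4. Any threshold above that leaves this agent unsatisfied.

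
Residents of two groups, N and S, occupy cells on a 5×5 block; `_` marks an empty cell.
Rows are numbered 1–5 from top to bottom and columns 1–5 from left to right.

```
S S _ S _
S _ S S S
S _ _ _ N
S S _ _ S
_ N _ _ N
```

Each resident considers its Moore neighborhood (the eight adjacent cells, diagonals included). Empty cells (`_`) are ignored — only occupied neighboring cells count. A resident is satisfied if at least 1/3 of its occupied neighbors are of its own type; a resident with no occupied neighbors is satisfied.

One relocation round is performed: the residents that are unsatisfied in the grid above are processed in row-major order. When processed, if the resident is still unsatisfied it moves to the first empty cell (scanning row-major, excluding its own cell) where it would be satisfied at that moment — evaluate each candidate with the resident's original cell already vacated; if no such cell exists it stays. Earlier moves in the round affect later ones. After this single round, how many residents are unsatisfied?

Initially unsatisfied (in order): (3,5), (4,5), (5,2), (5,5).
  (3,5) → (4,3).
  (4,5) → (1,3).
  (5,2): now satisfied by earlier moves; stays.
  (5,5): now satisfied by earlier moves; stays.
Resulting grid:
S S S S _
S _ S S S
S _ _ _ _
S S N _ _
_ N _ _ N
All satisfied now.

0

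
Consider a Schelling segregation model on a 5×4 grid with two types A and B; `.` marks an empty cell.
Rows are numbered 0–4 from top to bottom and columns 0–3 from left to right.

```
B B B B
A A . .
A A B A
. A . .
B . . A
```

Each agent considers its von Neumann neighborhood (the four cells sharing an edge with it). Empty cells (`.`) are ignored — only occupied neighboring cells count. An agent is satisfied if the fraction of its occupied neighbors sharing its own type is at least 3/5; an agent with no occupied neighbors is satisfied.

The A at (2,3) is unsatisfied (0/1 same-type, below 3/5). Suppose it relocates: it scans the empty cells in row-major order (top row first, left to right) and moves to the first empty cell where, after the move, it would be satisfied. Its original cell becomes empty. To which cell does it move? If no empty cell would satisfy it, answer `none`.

Vacating (2,3). Empty cells in order:
  (1,2): 1/3 same-type → still unsatisfied.
  (1,3): 0/1 same-type → still unsatisfied.
  (3,0): 2/3 same-type → satisfied — stop here.

(3,0)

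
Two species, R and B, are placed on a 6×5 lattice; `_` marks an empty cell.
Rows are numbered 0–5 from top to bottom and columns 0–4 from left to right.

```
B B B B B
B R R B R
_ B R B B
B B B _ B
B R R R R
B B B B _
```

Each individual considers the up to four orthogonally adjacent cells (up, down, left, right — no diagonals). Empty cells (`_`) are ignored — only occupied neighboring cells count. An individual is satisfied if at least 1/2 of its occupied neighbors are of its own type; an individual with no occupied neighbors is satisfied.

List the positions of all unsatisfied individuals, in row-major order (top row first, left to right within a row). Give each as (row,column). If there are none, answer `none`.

Row 0: (0,0)B 2/2 ✓ · (0,1)B 2/3 ✓ · (0,2)B 2/3 ✓ · (0,3)B 3/3 ✓ · (0,4)B 1/2 ✓
Row 1: (1,0)B 1/2 ✓ · (1,1)R 1/4 ✗ · (1,2)R 2/4 ✓ · (1,3)B 2/4 ✓ · (1,4)R 0/3 ✗
Row 2: (2,1)B 1/3 ✗ · (2,2)R 1/4 ✗ · (2,3)B 2/3 ✓ · (2,4)B 2/3 ✓
Row 3: (3,0)B 2/2 ✓ · (3,1)B 3/4 ✓ · (3,2)B 1/3 ✗ · (3,4)B 1/2 ✓
Row 4: (4,0)B 2/3 ✓ · (4,1)R 1/4 ✗ · (4,2)R 2/4 ✓ · (4,3)R 2/3 ✓ · (4,4)R 1/2 ✓
Row 5: (5,0)B 2/2 ✓ · (5,1)B 2/3 ✓ · (5,2)B 2/3 ✓ · (5,3)B 1/2 ✓

(1,1), (1,4), (2,1), (2,2), (3,2), (4,1)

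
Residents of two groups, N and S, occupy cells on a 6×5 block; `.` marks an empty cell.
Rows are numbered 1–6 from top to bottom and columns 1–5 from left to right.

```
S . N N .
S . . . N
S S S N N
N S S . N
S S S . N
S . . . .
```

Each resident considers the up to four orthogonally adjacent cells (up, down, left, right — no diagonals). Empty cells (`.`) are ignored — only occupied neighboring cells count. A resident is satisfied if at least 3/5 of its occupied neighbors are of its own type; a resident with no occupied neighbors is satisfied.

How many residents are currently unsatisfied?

2

(1,1)S 1/1 ✓
(1,3)N 1/1 ✓
(1,4)N 1/1 ✓
(2,1)S 2/2 ✓
(2,5)N 1/1 ✓
(3,1)S 2/3 ✓
(3,2)S 3/3 ✓
(3,3)S 2/3 ✓
(3,4)N 1/2 ✗
(3,5)N 3/3 ✓
(4,1)N 0/3 ✗
(4,2)S 3/4 ✓
(4,3)S 3/3 ✓
(4,5)N 2/2 ✓
(5,1)S 2/3 ✓
(5,2)S 3/3 ✓
(5,3)S 2/2 ✓
(5,5)N 1/1 ✓
(6,1)S 1/1 ✓
Unsatisfied: (3,4), (4,1) — 2 in total.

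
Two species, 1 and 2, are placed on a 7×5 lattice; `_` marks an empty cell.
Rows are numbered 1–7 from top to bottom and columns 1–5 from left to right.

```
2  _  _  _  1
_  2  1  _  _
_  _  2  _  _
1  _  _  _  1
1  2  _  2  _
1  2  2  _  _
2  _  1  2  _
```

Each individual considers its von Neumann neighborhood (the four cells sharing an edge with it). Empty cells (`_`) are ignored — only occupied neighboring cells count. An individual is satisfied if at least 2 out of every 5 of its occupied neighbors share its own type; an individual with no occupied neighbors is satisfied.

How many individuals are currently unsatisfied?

(1,1)2 0/0 ok
(1,5)1 0/0 ok
(2,2)2 0/1 unhappy
(2,3)1 0/2 unhappy
(3,3)2 0/1 unhappy
(4,1)1 1/1 ok
(4,5)1 0/0 ok
(5,1)1 2/3 ok
(5,2)2 1/2 ok
(5,4)2 0/0 ok
(6,1)1 1/3 unhappy
(6,2)2 2/3 ok
(6,3)2 1/2 ok
(7,1)2 0/1 unhappy
(7,3)1 0/2 unhappy
(7,4)2 0/1 unhappy
Unsatisfied: (2,2), (2,3), (3,3), (6,1), (7,1), (7,3), (7,4) — 7 in total.

7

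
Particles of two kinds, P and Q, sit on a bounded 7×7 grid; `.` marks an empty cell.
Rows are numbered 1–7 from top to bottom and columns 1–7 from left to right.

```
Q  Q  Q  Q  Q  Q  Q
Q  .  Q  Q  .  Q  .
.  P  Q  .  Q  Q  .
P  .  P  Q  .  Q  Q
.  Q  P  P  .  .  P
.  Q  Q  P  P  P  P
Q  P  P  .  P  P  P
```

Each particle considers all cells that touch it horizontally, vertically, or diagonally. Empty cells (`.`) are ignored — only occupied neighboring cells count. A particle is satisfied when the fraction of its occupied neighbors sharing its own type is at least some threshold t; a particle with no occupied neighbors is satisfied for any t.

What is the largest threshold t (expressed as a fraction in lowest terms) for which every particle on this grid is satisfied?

(1,1)Q 2/2
(1,2)Q 4/4
(1,3)Q 4/4
(1,4)Q 4/4
(1,5)Q 4/4
(1,6)Q 3/3
(1,7)Q 2/2
(2,1)Q 2/3
(2,3)Q 5/6
(2,4)Q 6/6
(2,6)Q 5/5
(3,2)P 2/5
(3,3)Q 3/5
(3,5)Q 5/5
(3,6)Q 4/4
(4,1)P 1/2
(4,3)P 3/6
(4,4)Q 2/5
(4,6)Q 3/4
(4,7)Q 2/3
(5,2)Q 2/5
(5,3)P 3/7
(5,4)P 4/6
(5,7)P 2/4
(6,2)Q 3/6
(6,3)Q 2/7
(6,4)P 5/6
(6,5)P 5/5
(6,6)P 6/6
(6,7)P 4/4
(7,1)Q 1/2
(7,2)P 1/4
(7,3)P 2/4
(7,5)P 4/4
(7,6)P 5/5
(7,7)P 3/3
The smallest same-type fraction is 1/4 at (7,2), which reduces to 1/4. Any threshold above that leaves this particle unsatisfied.

1/4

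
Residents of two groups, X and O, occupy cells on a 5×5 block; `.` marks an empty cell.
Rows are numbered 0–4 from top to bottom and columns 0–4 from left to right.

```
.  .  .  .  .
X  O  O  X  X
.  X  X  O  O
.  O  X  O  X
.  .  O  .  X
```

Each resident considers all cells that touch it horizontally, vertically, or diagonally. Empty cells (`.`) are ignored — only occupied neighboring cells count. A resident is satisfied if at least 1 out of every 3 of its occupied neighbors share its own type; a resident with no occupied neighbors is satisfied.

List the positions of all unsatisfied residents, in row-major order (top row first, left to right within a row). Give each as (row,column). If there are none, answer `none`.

(1,1), (3,1), (3,4)

(1,0)X 1/2 satisfied
(1,1)O 1/4 not
(1,2)O 2/5 satisfied
(1,3)X 2/5 satisfied
(1,4)X 1/3 satisfied
(2,1)X 3/6 satisfied
(2,2)X 3/8 satisfied
(2,3)O 3/8 satisfied
(2,4)O 2/5 satisfied
(3,1)O 1/4 not
(3,2)X 2/6 satisfied
(3,3)O 3/7 satisfied
(3,4)X 1/4 not
(4,2)O 2/3 satisfied
(4,4)X 1/2 satisfied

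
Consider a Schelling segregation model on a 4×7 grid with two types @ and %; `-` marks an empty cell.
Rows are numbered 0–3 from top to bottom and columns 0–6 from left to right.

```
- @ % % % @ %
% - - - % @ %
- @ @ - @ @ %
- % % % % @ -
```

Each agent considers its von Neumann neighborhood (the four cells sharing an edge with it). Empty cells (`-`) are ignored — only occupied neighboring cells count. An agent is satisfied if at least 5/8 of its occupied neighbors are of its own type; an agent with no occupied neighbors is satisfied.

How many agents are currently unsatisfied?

13

(0,1)@ 0/1 not
(0,2)% 1/2 not
(0,3)% 2/2 satisfied
(0,4)% 2/3 satisfied
(0,5)@ 1/3 not
(0,6)% 1/2 not
(1,0)% 0/0 satisfied
(1,4)% 1/3 not
(1,5)@ 2/4 not
(1,6)% 2/3 satisfied
(2,1)@ 1/2 not
(2,2)@ 1/2 not
(2,4)@ 1/3 not
(2,5)@ 3/4 satisfied
(2,6)% 1/2 not
(3,1)% 1/2 not
(3,2)% 2/3 satisfied
(3,3)% 2/2 satisfied
(3,4)% 1/3 not
(3,5)@ 1/2 not
Unsatisfied: (0,1), (0,2), (0,5), (0,6), (1,4), (1,5), (2,1), (2,2), (2,4), (2,6), (3,1), (3,4), (3,5) — 13 in total.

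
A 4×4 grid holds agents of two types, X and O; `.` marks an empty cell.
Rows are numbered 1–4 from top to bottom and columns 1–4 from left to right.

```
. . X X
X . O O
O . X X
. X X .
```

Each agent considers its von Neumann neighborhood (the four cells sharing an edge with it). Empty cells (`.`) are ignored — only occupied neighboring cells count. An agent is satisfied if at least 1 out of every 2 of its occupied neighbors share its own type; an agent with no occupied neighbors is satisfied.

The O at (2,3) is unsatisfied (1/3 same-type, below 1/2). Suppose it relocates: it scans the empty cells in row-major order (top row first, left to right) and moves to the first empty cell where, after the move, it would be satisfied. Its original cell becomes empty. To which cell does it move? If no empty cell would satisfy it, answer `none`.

(4,1)

Vacating (2,3). Empty cells in order:
  (1,1): 0/1 same-type → still unsatisfied.
  (1,2): 0/1 same-type → still unsatisfied.
  (2,2): 0/1 same-type → still unsatisfied.
  (3,2): 1/3 same-type → still unsatisfied.
  (4,1): 1/2 same-type → satisfied — stop here.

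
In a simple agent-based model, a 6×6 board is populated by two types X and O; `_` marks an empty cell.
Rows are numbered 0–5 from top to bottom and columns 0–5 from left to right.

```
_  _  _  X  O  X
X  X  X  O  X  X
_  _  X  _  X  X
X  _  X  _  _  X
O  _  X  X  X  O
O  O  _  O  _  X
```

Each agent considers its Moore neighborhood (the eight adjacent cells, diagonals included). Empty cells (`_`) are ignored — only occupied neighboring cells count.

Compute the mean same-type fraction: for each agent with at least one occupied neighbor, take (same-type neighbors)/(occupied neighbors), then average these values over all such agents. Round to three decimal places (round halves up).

0.616

Row 0: (0,3)X 2/4 · (0,4)O 1/5 · (0,5)X 2/3
Row 1: (1,0)X 1/1 · (1,1)X 3/3 · (1,2)X 3/4 · (1,3)O 1/6 · (1,4)X 5/7 · (1,5)X 4/5
Row 2: (2,2)X 3/4 · (2,4)X 4/5 · (2,5)X 4/4
Row 3: (3,0)X 0/1 · (3,2)X 3/3 · (3,5)X 3/4
Row 4: (4,0)O 2/3 · (4,2)X 2/4 · (4,3)X 3/4 · (4,4)X 3/5 · (4,5)O 0/3
Row 5: (5,0)O 2/2 · (5,1)O 2/3 · (5,3)O 0/3 · (5,5)X 1/2
Sum over 24 agents: 2/4 + 1/5 + 2/3 + 1/1 + 3/3 + 3/4 + 1/6 + 5/7 + 4/5 + 3/4 + 4/5 + 4/4 + 0/1 + 3/3 + 3/4 + 2/3 + 2/4 + 3/4 + 3/5 + 0/3 + 2/2 + 2/3 + 0/3 + 1/2 = 1552/105; mean = 1552/105 ÷ 24 = 194/315 = 0.615873… → 0.616.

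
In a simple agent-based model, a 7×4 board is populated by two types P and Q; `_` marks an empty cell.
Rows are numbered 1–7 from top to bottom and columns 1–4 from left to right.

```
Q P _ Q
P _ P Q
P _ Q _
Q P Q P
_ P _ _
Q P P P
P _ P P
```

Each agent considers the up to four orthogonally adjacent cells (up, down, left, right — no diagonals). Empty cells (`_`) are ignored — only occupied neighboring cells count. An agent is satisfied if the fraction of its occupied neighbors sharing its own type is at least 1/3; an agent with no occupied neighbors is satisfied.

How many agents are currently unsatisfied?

7

(1,1)Q 0/2 ✗
(1,2)P 0/1 ✗
(1,4)Q 1/1 ✓
(2,1)P 1/2 ✓
(2,3)P 0/2 ✗
(2,4)Q 1/2 ✓
(3,1)P 1/2 ✓
(3,3)Q 1/2 ✓
(4,1)Q 0/2 ✗
(4,2)P 1/3 ✓
(4,3)Q 1/3 ✓
(4,4)P 0/1 ✗
(5,2)P 2/2 ✓
(6,1)Q 0/2 ✗
(6,2)P 2/3 ✓
(6,3)P 3/3 ✓
(6,4)P 2/2 ✓
(7,1)P 0/1 ✗
(7,3)P 2/2 ✓
(7,4)P 2/2 ✓
Unsatisfied: (1,1), (1,2), (2,3), (4,1), (4,4), (6,1), (7,1) — 7 in total.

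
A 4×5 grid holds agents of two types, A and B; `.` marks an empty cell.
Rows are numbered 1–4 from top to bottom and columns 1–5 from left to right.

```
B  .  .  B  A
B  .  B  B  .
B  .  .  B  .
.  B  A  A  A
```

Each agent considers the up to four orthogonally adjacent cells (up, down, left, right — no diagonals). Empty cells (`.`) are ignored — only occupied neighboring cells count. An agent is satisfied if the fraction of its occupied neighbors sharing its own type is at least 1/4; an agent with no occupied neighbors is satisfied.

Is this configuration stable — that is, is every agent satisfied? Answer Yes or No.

Row 1: (1,1)B 1/1 ✓ · (1,4)B 1/2 ✓ · (1,5)A 0/1 ✗
Row 2: (2,1)B 2/2 ✓ · (2,3)B 1/1 ✓ · (2,4)B 3/3 ✓
Row 3: (3,1)B 1/1 ✓ · (3,4)B 1/2 ✓
Row 4: (4,2)B 0/1 ✗ · (4,3)A 1/2 ✓ · (4,4)A 2/3 ✓ · (4,5)A 1/1 ✓
For instance (1,5) has only 0/1 same-type neighbors, below 1/4.

No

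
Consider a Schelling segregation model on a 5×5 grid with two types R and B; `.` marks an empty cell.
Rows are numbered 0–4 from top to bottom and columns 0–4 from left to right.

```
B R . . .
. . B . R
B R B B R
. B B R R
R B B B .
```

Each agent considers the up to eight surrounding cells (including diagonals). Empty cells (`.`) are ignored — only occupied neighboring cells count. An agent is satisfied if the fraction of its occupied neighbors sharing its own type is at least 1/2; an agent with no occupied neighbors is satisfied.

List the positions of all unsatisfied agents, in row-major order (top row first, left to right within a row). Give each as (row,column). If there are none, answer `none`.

(0,0)B 0/1 unhappy
(0,1)R 0/2 unhappy
(1,2)B 2/4 ok
(1,4)R 1/2 ok
(2,0)B 1/2 ok
(2,1)R 0/5 unhappy
(2,2)B 4/6 ok
(2,3)B 3/7 unhappy
(2,4)R 3/4 ok
(3,1)B 5/7 ok
(3,2)B 6/8 ok
(3,3)R 2/7 unhappy
(3,4)R 2/4 ok
(4,0)R 0/2 unhappy
(4,1)B 3/4 ok
(4,2)B 4/5 ok
(4,3)B 2/4 ok

(0,0), (0,1), (2,1), (2,3), (3,3), (4,0)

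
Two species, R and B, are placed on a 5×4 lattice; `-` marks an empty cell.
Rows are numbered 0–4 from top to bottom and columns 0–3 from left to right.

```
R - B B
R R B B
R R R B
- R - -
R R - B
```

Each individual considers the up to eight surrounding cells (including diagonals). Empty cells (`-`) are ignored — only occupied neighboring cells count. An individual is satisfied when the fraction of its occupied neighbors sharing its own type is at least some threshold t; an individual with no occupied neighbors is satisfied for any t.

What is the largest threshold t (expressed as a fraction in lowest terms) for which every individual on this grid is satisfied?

1/2

(0,0)R 2/2
(0,2)B 3/4
(0,3)B 3/3
(1,0)R 4/4
(1,1)R 5/7
(1,2)B 4/7
(1,3)B 4/5
(2,0)R 4/4
(2,1)R 5/6
(2,2)R 3/6
(2,3)B 2/3
(3,1)R 5/5
(4,0)R 2/2
(4,1)R 2/2
(4,3)B — no occupied neighbors
The smallest same-type fraction is 3/6 at (2,2), which reduces to 1/2. Any threshold above that leaves this individual unsatisfied.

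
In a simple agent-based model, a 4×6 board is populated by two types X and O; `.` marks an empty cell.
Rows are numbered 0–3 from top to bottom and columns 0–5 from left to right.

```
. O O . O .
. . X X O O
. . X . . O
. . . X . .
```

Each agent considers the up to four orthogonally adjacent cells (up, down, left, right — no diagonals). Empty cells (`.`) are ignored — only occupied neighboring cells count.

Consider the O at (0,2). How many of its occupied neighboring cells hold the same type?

Occupied neighbors of (0,2): (1,2)=X, (0,1)=O.
Same type (O): 1 of 2.

1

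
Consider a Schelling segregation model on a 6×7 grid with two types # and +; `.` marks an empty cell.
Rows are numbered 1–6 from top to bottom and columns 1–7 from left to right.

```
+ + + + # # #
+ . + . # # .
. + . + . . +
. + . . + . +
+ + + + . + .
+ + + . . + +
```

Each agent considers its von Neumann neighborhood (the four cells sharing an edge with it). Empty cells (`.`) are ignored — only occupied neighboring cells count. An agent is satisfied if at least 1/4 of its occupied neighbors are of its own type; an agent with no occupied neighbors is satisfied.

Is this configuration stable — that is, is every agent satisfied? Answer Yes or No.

(1,1)+ 2/2 satisfied
(1,2)+ 2/2 satisfied
(1,3)+ 3/3 satisfied
(1,4)+ 1/2 satisfied
(1,5)# 2/3 satisfied
(1,6)# 3/3 satisfied
(1,7)# 1/1 satisfied
(2,1)+ 1/1 satisfied
(2,3)+ 1/1 satisfied
(2,5)# 2/2 satisfied
(2,6)# 2/2 satisfied
(3,2)+ 1/1 satisfied
(3,4)+ 0/0 satisfied
(3,7)+ 1/1 satisfied
(4,2)+ 2/2 satisfied
(4,5)+ 0/0 satisfied
(4,7)+ 1/1 satisfied
(5,1)+ 2/2 satisfied
(5,2)+ 4/4 satisfied
(5,3)+ 3/3 satisfied
(5,4)+ 1/1 satisfied
(5,6)+ 1/1 satisfied
(6,1)+ 2/2 satisfied
(6,2)+ 3/3 satisfied
(6,3)+ 2/2 satisfied
(6,6)+ 2/2 satisfied
(6,7)+ 1/1 satisfied
All meet the threshold, so the configuration is stable.

Yes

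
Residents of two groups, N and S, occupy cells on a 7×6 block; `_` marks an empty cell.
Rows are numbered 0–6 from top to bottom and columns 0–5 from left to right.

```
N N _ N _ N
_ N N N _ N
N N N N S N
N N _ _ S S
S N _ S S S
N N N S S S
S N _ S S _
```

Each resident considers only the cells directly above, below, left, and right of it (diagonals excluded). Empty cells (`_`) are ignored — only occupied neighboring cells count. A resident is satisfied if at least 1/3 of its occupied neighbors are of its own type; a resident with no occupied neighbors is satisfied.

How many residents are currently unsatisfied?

2

(0,0)N 1/1 ok
(0,1)N 2/2 ok
(0,3)N 1/1 ok
(0,5)N 1/1 ok
(1,1)N 3/3 ok
(1,2)N 3/3 ok
(1,3)N 3/3 ok
(1,5)N 2/2 ok
(2,0)N 2/2 ok
(2,1)N 4/4 ok
(2,2)N 3/3 ok
(2,3)N 2/3 ok
(2,4)S 1/3 ok
(2,5)N 1/3 ok
(3,0)N 2/3 ok
(3,1)N 3/3 ok
(3,4)S 3/3 ok
(3,5)S 2/3 ok
(4,0)S 0/3 unhappy
(4,1)N 2/3 ok
(4,3)S 2/2 ok
(4,4)S 4/4 ok
(4,5)S 3/3 ok
(5,0)N 1/3 ok
(5,1)N 4/4 ok
(5,2)N 1/2 ok
(5,3)S 3/4 ok
(5,4)S 4/4 ok
(5,5)S 2/2 ok
(6,0)S 0/2 unhappy
(6,1)N 1/2 ok
(6,3)S 2/2 ok
(6,4)S 2/2 ok
Unsatisfied: (4,0), (6,0) — 2 in total.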